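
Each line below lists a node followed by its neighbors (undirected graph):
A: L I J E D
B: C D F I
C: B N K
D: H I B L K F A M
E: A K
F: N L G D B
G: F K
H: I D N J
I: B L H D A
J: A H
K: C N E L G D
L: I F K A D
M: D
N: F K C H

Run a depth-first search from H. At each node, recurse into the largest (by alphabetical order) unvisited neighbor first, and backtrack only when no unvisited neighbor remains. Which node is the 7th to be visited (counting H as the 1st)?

M

Visit H
H → N
N → K
K → L
L → I
I → D
D → M
D → F
F → G
F → B
B → C
D → A
A → J
A → E

Visit order: H, N, K, L, I, D, M, F, G, B, C, A, J, E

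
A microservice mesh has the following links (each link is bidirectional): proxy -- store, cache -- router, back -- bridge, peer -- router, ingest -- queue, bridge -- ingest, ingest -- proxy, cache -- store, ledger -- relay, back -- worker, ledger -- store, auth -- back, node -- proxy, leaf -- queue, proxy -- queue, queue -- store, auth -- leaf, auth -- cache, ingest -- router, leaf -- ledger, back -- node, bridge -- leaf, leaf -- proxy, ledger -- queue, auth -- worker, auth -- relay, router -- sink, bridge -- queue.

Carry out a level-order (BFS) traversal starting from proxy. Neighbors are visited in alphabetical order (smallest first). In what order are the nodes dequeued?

Visit proxy; enqueue ingest, leaf, node, queue, store → queue [ingest, leaf, node, queue, store]
Visit ingest; enqueue bridge, router → queue [leaf, node, queue, store, bridge, router]
Visit leaf; enqueue auth, ledger → queue [node, queue, store, bridge, router, auth, ledger]
Visit node; enqueue back → queue [queue, store, bridge, router, auth, ledger, back]
Visit queue → queue [store, bridge, router, auth, ledger, back]
Visit store; enqueue cache → queue [bridge, router, auth, ledger, back, cache]
Visit bridge → queue [router, auth, ledger, back, cache]
Visit router; enqueue peer, sink → queue [auth, ledger, back, cache, peer, sink]
Visit auth; enqueue relay, worker → queue [ledger, back, cache, peer, sink, relay, worker]
Visit ledger → queue [back, cache, peer, sink, relay, worker]
Visit back → queue [cache, peer, sink, relay, worker]
Visit cache → queue [peer, sink, relay, worker]
Visit peer → queue [sink, relay, worker]
Visit sink → queue [relay, worker]
Visit relay → queue [worker]
Visit worker → queue []

proxy, ingest, leaf, node, queue, store, bridge, router, auth, ledger, back, cache, peer, sink, relay, worker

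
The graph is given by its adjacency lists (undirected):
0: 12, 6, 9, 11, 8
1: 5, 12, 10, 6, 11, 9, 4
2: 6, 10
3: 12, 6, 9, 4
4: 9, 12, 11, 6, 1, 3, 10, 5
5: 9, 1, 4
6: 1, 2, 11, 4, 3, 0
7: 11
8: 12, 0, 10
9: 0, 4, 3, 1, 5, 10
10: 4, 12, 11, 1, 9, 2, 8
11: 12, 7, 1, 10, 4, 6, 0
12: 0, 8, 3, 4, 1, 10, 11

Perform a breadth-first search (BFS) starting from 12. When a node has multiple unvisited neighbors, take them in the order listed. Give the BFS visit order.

Visit 12; enqueue 0, 8, 3, 4, 1, 10, 11 → queue [0, 8, 3, 4, 1, 10, 11]
Visit 0; enqueue 6, 9 → queue [8, 3, 4, 1, 10, 11, 6, 9]
Visit 8 → queue [3, 4, 1, 10, 11, 6, 9]
Visit 3 → queue [4, 1, 10, 11, 6, 9]
Visit 4; enqueue 5 → queue [1, 10, 11, 6, 9, 5]
Visit 1 → queue [10, 11, 6, 9, 5]
Visit 10; enqueue 2 → queue [11, 6, 9, 5, 2]
Visit 11; enqueue 7 → queue [6, 9, 5, 2, 7]
Visit 6 → queue [9, 5, 2, 7]
Visit 9 → queue [5, 2, 7]
Visit 5 → queue [2, 7]
Visit 2 → queue [7]
Visit 7 → queue []

12 -> 0 -> 8 -> 3 -> 4 -> 1 -> 10 -> 11 -> 6 -> 9 -> 5 -> 2 -> 7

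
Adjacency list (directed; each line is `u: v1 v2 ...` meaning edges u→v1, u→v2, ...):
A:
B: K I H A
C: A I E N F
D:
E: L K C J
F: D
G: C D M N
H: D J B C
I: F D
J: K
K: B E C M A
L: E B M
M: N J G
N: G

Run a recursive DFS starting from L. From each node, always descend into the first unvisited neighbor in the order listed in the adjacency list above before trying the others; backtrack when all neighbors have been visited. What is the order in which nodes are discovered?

Visit L
L → E
E → K
K → B
B → I
I → F
F → D
B → H
H → J
H → C
C → A
C → N
N → G
G → M

L → E → K → B → I → F → D → H → J → C → A → N → G → M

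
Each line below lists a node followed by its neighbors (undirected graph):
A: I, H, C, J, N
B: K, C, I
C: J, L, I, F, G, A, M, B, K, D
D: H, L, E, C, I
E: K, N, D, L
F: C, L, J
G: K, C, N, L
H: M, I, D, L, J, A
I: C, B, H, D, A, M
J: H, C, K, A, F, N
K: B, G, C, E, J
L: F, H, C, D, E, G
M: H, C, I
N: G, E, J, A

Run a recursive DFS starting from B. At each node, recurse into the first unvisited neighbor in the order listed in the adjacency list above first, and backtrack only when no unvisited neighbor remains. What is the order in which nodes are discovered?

B, K, G, C, J, H, M, I, D, L, F, E, N, A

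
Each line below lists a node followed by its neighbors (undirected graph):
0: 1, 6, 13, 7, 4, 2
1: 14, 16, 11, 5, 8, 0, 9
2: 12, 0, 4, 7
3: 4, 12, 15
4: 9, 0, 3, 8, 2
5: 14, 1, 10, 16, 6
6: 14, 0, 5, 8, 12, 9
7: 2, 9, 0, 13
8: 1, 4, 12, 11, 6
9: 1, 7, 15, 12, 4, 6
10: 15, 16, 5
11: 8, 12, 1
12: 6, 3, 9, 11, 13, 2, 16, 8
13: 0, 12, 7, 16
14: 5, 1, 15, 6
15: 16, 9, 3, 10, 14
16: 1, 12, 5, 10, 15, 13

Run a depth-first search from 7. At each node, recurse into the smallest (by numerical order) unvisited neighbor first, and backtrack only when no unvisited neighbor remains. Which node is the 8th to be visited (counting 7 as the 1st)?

2

Visit 7
7 → 0
0 → 1
1 → 5
5 → 6
6 → 8
8 → 4
4 → 2
2 → 12
12 → 3
3 → 15
15 → 9
15 → 10
10 → 16
16 → 13
15 → 14
12 → 11

Visit order: 7, 0, 1, 5, 6, 8, 4, 2, 12, 3, 15, 9, 10, 16, 13, 14, 11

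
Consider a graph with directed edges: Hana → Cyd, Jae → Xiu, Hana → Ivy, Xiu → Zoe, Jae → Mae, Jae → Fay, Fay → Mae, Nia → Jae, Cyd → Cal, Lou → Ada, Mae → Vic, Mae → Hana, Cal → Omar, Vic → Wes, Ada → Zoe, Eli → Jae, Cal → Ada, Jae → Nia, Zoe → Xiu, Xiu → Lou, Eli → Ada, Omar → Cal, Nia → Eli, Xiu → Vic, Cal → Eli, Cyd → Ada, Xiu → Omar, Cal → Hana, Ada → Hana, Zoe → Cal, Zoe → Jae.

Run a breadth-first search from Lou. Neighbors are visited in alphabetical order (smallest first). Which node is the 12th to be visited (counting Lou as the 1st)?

Visit Lou; enqueue Ada → queue [Ada]
Visit Ada; enqueue Hana, Zoe → queue [Hana, Zoe]
Visit Hana; enqueue Cyd, Ivy → queue [Zoe, Cyd, Ivy]
Visit Zoe; enqueue Cal, Jae, Xiu → queue [Cyd, Ivy, Cal, Jae, Xiu]
Visit Cyd → queue [Ivy, Cal, Jae, Xiu]
Visit Ivy → queue [Cal, Jae, Xiu]
Visit Cal; enqueue Eli, Omar → queue [Jae, Xiu, Eli, Omar]
Visit Jae; enqueue Fay, Mae, Nia → queue [Xiu, Eli, Omar, Fay, Mae, Nia]
Visit Xiu; enqueue Vic → queue [Eli, Omar, Fay, Mae, Nia, Vic]
Visit Eli → queue [Omar, Fay, Mae, Nia, Vic]
Visit Omar → queue [Fay, Mae, Nia, Vic]
Visit Fay → queue [Mae, Nia, Vic]
Visit Mae → queue [Nia, Vic]
Visit Nia → queue [Vic]
Visit Vic; enqueue Wes → queue [Wes]
Visit Wes → queue []

Visit order: Lou, Ada, Hana, Zoe, Cyd, Ivy, Cal, Jae, Xiu, Eli, Omar, Fay, Mae, Nia, Vic, Wes

Fay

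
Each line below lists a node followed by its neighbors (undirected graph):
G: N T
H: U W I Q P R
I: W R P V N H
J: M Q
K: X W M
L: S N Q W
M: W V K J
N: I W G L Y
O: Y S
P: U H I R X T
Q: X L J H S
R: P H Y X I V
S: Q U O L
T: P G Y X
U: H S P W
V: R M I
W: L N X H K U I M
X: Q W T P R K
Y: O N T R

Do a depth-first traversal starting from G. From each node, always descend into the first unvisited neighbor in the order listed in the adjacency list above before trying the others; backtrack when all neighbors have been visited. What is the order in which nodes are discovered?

G -> N -> I -> W -> L -> S -> Q -> X -> T -> P -> U -> H -> R -> Y -> O -> V -> M -> K -> J

Visit G
G → N
N → I
I → W
W → L
L → S
S → Q
Q → X
X → T
T → P
P → U
U → H
H → R
R → Y
Y → O
R → V
V → M
M → K
M → J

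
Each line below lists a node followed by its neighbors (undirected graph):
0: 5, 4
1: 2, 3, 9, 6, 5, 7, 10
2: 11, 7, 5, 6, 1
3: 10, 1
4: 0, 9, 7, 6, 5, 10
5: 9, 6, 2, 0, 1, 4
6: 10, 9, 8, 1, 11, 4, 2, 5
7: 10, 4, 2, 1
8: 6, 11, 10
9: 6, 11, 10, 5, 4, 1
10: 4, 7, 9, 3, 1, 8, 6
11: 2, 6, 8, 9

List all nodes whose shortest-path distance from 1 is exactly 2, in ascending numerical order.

Level 0: 1
Level 1: 2, 3, 5, 6, 7, 9, 10
Level 2: 0, 4, 8, 11

0, 4, 8, 11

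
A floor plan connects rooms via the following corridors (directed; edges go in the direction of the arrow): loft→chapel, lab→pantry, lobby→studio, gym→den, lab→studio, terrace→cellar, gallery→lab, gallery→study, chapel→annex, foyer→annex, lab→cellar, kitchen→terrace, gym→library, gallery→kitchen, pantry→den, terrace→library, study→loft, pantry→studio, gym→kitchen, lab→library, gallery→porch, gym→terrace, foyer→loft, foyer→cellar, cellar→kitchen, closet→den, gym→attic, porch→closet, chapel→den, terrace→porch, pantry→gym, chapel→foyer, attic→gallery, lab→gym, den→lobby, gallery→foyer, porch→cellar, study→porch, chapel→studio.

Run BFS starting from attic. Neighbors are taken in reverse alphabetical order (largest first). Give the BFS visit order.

Visit attic; enqueue gallery → queue [gallery]
Visit gallery; enqueue study, porch, lab, kitchen, foyer → queue [study, porch, lab, kitchen, foyer]
Visit study; enqueue loft → queue [porch, lab, kitchen, foyer, loft]
Visit porch; enqueue closet, cellar → queue [lab, kitchen, foyer, loft, closet, cellar]
Visit lab; enqueue studio, pantry, library, gym → queue [kitchen, foyer, loft, closet, cellar, studio, pantry, library, gym]
Visit kitchen; enqueue terrace → queue [foyer, loft, closet, cellar, studio, pantry, library, gym, terrace]
Visit foyer; enqueue annex → queue [loft, closet, cellar, studio, pantry, library, gym, terrace, annex]
Visit loft; enqueue chapel → queue [closet, cellar, studio, pantry, library, gym, terrace, annex, chapel]
Visit closet; enqueue den → queue [cellar, studio, pantry, library, gym, terrace, annex, chapel, den]
Visit cellar → queue [studio, pantry, library, gym, terrace, annex, chapel, den]
Visit studio → queue [pantry, library, gym, terrace, annex, chapel, den]
Visit pantry → queue [library, gym, terrace, annex, chapel, den]
Visit library → queue [gym, terrace, annex, chapel, den]
Visit gym → queue [terrace, annex, chapel, den]
Visit terrace → queue [annex, chapel, den]
Visit annex → queue [chapel, den]
Visit chapel → queue [den]
Visit den; enqueue lobby → queue [lobby]
Visit lobby → queue []

attic, gallery, study, porch, lab, kitchen, foyer, loft, closet, cellar, studio, pantry, library, gym, terrace, annex, chapel, den, lobby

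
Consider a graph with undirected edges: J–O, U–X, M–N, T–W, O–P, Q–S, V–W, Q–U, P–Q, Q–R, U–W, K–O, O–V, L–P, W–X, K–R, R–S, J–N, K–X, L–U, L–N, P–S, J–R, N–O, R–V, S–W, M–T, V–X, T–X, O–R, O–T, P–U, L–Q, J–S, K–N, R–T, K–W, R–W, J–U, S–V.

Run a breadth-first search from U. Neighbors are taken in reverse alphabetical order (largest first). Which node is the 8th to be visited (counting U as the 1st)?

V

Visit U; enqueue X, W, Q, P, L, J → queue [X, W, Q, P, L, J]
Visit X; enqueue V, T, K → queue [W, Q, P, L, J, V, T, K]
Visit W; enqueue S, R → queue [Q, P, L, J, V, T, K, S, R]
Visit Q → queue [P, L, J, V, T, K, S, R]
Visit P; enqueue O → queue [L, J, V, T, K, S, R, O]
Visit L; enqueue N → queue [J, V, T, K, S, R, O, N]
Visit J → queue [V, T, K, S, R, O, N]
Visit V → queue [T, K, S, R, O, N]
Visit T; enqueue M → queue [K, S, R, O, N, M]
Visit K → queue [S, R, O, N, M]
Visit S → queue [R, O, N, M]
Visit R → queue [O, N, M]
Visit O → queue [N, M]
Visit N → queue [M]
Visit M → queue []

Visit order: U, X, W, Q, P, L, J, V, T, K, S, R, O, N, M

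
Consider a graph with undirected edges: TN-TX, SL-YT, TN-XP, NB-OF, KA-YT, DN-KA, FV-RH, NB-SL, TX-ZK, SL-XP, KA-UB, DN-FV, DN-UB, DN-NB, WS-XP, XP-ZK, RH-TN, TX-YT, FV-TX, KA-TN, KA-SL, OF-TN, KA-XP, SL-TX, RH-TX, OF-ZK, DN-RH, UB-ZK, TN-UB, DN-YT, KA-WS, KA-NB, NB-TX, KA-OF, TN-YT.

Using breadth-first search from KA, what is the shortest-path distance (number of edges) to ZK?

2

Level 0: KA
Level 1: DN, NB, OF, SL, TN, UB, WS, XP, YT
Level 2: FV, RH, TX, ZK
ZK first appears at level 2.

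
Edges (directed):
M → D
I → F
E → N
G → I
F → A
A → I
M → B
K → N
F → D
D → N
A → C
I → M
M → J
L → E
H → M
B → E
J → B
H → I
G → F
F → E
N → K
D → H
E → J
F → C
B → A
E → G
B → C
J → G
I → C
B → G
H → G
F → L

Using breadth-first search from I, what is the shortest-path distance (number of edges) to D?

Level 0: I
Level 1: C, F, M
Level 2: A, B, D, E, J, L
Level 3: G, H, N
Level 4: K
D first appears at level 2.

2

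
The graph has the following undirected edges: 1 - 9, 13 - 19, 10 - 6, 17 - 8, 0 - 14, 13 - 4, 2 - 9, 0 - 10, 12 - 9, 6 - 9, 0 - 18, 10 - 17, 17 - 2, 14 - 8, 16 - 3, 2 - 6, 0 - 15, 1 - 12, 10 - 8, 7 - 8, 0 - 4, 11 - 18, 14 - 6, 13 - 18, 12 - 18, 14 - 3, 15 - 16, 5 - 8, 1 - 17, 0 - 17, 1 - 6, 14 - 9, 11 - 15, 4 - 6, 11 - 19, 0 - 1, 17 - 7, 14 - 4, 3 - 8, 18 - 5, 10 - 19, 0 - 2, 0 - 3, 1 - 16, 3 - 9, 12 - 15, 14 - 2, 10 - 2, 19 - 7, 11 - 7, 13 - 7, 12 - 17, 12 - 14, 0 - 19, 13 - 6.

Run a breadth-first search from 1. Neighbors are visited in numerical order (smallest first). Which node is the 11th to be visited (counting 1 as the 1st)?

10

Visit 1; enqueue 0, 6, 9, 12, 16, 17 → queue [0, 6, 9, 12, 16, 17]
Visit 0; enqueue 2, 3, 4, 10, 14, 15, 18, 19 → queue [6, 9, 12, 16, 17, 2, 3, 4, 10, 14, 15, 18, 19]
Visit 6; enqueue 13 → queue [9, 12, 16, 17, 2, 3, 4, 10, 14, 15, 18, 19, 13]
Visit 9 → queue [12, 16, 17, 2, 3, 4, 10, 14, 15, 18, 19, 13]
Visit 12 → queue [16, 17, 2, 3, 4, 10, 14, 15, 18, 19, 13]
Visit 16 → queue [17, 2, 3, 4, 10, 14, 15, 18, 19, 13]
Visit 17; enqueue 7, 8 → queue [2, 3, 4, 10, 14, 15, 18, 19, 13, 7, 8]
Visit 2 → queue [3, 4, 10, 14, 15, 18, 19, 13, 7, 8]
Visit 3 → queue [4, 10, 14, 15, 18, 19, 13, 7, 8]
Visit 4 → queue [10, 14, 15, 18, 19, 13, 7, 8]
Visit 10 → queue [14, 15, 18, 19, 13, 7, 8]
Visit 14 → queue [15, 18, 19, 13, 7, 8]
Visit 15; enqueue 11 → queue [18, 19, 13, 7, 8, 11]
Visit 18; enqueue 5 → queue [19, 13, 7, 8, 11, 5]
Visit 19 → queue [13, 7, 8, 11, 5]
Visit 13 → queue [7, 8, 11, 5]
Visit 7 → queue [8, 11, 5]
Visit 8 → queue [11, 5]
Visit 11 → queue [5]
Visit 5 → queue []

Visit order: 1, 0, 6, 9, 12, 16, 17, 2, 3, 4, 10, 14, 15, 18, 19, 13, 7, 8, 11, 5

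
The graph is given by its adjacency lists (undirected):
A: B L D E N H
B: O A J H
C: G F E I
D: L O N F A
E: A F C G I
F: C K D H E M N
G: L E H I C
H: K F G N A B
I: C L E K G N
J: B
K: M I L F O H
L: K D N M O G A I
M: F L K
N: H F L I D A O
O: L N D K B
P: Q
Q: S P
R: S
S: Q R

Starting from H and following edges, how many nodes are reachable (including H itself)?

BFS from H visits: H, K, F, G, N, A, B, M, I, L, O, C, D, E, J
Reachable nodes: 15 of 19 total.

15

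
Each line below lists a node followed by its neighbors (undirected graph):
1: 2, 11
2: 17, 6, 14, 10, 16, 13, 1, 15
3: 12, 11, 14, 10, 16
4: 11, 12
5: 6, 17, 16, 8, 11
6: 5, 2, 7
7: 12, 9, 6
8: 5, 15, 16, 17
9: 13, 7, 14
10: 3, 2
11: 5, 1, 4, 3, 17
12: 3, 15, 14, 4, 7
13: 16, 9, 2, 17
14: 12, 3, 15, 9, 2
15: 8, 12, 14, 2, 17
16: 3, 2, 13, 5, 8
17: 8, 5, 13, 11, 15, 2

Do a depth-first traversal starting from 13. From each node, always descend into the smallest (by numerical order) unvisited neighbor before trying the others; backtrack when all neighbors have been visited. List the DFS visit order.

13 2 1 11 3 10 12 4 7 6 5 8 15 14 9 17 16

Visit 13
13 → 2
2 → 1
1 → 11
11 → 3
3 → 10
3 → 12
12 → 4
12 → 7
7 → 6
6 → 5
5 → 8
8 → 15
15 → 14
14 → 9
15 → 17
8 → 16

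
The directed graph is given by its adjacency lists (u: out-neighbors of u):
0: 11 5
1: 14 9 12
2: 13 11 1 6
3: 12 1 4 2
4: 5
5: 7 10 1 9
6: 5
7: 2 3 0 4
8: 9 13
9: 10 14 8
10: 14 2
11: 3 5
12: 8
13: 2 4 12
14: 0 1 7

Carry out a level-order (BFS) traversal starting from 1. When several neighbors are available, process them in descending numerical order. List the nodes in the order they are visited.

Visit 1; enqueue 14, 12, 9 → queue [14, 12, 9]
Visit 14; enqueue 7, 0 → queue [12, 9, 7, 0]
Visit 12; enqueue 8 → queue [9, 7, 0, 8]
Visit 9; enqueue 10 → queue [7, 0, 8, 10]
Visit 7; enqueue 4, 3, 2 → queue [0, 8, 10, 4, 3, 2]
Visit 0; enqueue 11, 5 → queue [8, 10, 4, 3, 2, 11, 5]
Visit 8; enqueue 13 → queue [10, 4, 3, 2, 11, 5, 13]
Visit 10 → queue [4, 3, 2, 11, 5, 13]
Visit 4 → queue [3, 2, 11, 5, 13]
Visit 3 → queue [2, 11, 5, 13]
Visit 2; enqueue 6 → queue [11, 5, 13, 6]
Visit 11 → queue [5, 13, 6]
Visit 5 → queue [13, 6]
Visit 13 → queue [6]
Visit 6 → queue []

1, 14, 12, 9, 7, 0, 8, 10, 4, 3, 2, 11, 5, 13, 6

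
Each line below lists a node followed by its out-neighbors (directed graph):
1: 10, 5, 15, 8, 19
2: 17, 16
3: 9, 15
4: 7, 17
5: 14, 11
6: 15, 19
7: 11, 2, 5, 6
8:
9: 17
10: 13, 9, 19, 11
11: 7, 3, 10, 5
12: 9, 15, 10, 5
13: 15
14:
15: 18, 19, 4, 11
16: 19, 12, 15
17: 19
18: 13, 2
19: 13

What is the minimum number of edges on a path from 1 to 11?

2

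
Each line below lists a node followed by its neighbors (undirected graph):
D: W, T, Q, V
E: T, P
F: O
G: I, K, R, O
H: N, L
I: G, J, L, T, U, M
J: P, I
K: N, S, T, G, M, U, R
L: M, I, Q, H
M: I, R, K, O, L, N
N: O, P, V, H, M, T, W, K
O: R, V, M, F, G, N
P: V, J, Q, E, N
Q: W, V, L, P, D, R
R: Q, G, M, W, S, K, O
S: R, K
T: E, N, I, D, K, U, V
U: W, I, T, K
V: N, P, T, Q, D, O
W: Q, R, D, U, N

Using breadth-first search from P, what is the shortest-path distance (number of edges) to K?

Level 0: P
Level 1: E, J, N, Q, V
Level 2: D, H, I, K, L, M, O, R, T, W
Level 3: F, G, S, U
K first appears at level 2.

2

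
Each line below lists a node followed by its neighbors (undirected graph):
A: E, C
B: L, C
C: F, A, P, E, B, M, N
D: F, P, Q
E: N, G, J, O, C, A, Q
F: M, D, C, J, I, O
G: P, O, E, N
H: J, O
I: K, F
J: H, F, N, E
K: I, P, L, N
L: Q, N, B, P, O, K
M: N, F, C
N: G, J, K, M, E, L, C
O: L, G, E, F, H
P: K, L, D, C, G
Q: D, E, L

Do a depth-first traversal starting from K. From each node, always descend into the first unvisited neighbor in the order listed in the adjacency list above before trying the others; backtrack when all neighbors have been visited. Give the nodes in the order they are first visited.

Visit K
K → I
I → F
F → M
M → N
N → G
G → P
P → L
L → Q
Q → D
Q → E
E → J
J → H
H → O
E → C
C → A
C → B

K → I → F → M → N → G → P → L → Q → D → E → J → H → O → C → A → B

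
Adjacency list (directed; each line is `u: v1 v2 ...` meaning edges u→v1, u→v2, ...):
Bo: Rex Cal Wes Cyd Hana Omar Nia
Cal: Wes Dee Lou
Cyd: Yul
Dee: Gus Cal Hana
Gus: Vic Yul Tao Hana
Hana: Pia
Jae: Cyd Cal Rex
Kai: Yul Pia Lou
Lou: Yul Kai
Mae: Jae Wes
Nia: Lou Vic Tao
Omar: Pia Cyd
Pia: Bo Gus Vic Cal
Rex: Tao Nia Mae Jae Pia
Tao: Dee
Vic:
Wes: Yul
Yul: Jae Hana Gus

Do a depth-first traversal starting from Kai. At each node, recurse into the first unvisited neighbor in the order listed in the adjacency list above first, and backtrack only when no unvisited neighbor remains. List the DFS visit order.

Visit Kai
Kai → Yul
Yul → Jae
Jae → Cyd
Jae → Cal
Cal → Wes
Cal → Dee
Dee → Gus
Gus → Vic
Gus → Tao
Gus → Hana
Hana → Pia
Pia → Bo
Bo → Rex
Rex → Nia
Nia → Lou
Rex → Mae
Bo → Omar

Kai → Yul → Jae → Cyd → Cal → Wes → Dee → Gus → Vic → Tao → Hana → Pia → Bo → Rex → Nia → Lou → Mae → Omar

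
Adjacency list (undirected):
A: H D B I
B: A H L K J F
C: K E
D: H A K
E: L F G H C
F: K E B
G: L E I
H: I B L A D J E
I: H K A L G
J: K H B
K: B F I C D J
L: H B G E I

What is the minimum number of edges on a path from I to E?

2

Level 0: I
Level 1: A, G, H, K, L
Level 2: B, C, D, E, F, J
E first appears at level 2.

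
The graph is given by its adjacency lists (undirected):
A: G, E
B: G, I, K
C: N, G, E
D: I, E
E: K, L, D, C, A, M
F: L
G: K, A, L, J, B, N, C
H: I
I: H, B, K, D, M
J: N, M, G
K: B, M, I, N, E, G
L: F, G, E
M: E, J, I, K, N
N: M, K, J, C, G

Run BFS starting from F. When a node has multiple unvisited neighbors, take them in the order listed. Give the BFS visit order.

Visit F; enqueue L → queue [L]
Visit L; enqueue G, E → queue [G, E]
Visit G; enqueue K, A, J, B, N, C → queue [E, K, A, J, B, N, C]
Visit E; enqueue D, M → queue [K, A, J, B, N, C, D, M]
Visit K; enqueue I → queue [A, J, B, N, C, D, M, I]
Visit A → queue [J, B, N, C, D, M, I]
Visit J → queue [B, N, C, D, M, I]
Visit B → queue [N, C, D, M, I]
Visit N → queue [C, D, M, I]
Visit C → queue [D, M, I]
Visit D → queue [M, I]
Visit M → queue [I]
Visit I; enqueue H → queue [H]
Visit H → queue []

F L G E K A J B N C D M I H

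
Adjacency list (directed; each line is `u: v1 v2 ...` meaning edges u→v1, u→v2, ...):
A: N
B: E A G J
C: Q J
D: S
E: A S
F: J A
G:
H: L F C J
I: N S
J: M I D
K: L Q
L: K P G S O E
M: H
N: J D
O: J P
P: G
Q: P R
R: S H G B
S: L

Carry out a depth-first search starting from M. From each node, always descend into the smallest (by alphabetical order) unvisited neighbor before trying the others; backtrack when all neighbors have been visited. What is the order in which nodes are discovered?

M H C J D S L E A N G K Q P R B O I F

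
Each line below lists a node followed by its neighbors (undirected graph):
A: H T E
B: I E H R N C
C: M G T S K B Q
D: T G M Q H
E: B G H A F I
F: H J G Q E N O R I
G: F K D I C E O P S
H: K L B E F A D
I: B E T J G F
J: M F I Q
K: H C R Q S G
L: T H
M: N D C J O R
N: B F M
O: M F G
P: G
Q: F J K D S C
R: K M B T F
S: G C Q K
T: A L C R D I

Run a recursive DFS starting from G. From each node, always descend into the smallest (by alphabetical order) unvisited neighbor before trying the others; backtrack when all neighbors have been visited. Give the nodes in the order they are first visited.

Visit G
G → C
C → B
B → E
E → A
A → H
H → D
D → M
M → J
J → F
F → I
I → T
T → L
T → R
R → K
K → Q
Q → S
F → N
F → O
G → P

G C B E A H D M J F I T L R K Q S N O P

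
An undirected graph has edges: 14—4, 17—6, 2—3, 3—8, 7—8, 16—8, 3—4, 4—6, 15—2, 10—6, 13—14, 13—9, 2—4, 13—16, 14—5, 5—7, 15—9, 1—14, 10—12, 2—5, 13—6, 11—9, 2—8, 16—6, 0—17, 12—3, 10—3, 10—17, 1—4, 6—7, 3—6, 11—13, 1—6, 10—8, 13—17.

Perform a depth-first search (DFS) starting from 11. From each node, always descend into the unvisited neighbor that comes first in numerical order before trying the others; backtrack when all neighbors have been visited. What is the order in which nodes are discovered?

Visit 11
11 → 9
9 → 13
13 → 6
6 → 1
1 → 4
4 → 2
2 → 3
3 → 8
8 → 7
7 → 5
5 → 14
8 → 10
10 → 12
10 → 17
17 → 0
8 → 16
2 → 15

11 → 9 → 13 → 6 → 1 → 4 → 2 → 3 → 8 → 7 → 5 → 14 → 10 → 12 → 17 → 0 → 16 → 15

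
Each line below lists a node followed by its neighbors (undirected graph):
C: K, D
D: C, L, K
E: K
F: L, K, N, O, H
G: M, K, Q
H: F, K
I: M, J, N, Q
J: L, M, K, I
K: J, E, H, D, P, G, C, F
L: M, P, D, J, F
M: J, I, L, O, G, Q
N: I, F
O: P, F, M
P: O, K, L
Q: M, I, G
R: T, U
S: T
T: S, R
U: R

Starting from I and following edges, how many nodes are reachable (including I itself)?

BFS from I visits: I, M, J, N, Q, L, O, G, K, F, P, D, E, H, C
Reachable nodes: 15 of 19 total.

15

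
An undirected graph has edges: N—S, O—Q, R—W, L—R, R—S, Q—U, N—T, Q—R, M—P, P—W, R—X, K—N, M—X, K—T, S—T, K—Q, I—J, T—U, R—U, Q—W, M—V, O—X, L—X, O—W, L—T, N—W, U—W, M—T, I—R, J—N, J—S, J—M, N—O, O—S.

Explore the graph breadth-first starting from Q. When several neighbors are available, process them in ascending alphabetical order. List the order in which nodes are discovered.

Q, K, O, R, U, W, N, T, S, X, I, L, P, J, M, V

Visit Q; enqueue K, O, R, U, W → queue [K, O, R, U, W]
Visit K; enqueue N, T → queue [O, R, U, W, N, T]
Visit O; enqueue S, X → queue [R, U, W, N, T, S, X]
Visit R; enqueue I, L → queue [U, W, N, T, S, X, I, L]
Visit U → queue [W, N, T, S, X, I, L]
Visit W; enqueue P → queue [N, T, S, X, I, L, P]
Visit N; enqueue J → queue [T, S, X, I, L, P, J]
Visit T; enqueue M → queue [S, X, I, L, P, J, M]
Visit S → queue [X, I, L, P, J, M]
Visit X → queue [I, L, P, J, M]
Visit I → queue [L, P, J, M]
Visit L → queue [P, J, M]
Visit P → queue [J, M]
Visit J → queue [M]
Visit M; enqueue V → queue [V]
Visit V → queue []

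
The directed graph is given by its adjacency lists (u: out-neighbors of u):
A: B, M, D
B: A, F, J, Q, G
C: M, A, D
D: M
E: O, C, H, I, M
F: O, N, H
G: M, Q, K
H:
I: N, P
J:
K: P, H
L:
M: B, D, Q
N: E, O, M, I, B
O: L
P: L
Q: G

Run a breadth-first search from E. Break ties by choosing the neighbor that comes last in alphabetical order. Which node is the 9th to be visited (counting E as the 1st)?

Visit E; enqueue O, M, I, H, C → queue [O, M, I, H, C]
Visit O; enqueue L → queue [M, I, H, C, L]
Visit M; enqueue Q, D, B → queue [I, H, C, L, Q, D, B]
Visit I; enqueue P, N → queue [H, C, L, Q, D, B, P, N]
Visit H → queue [C, L, Q, D, B, P, N]
Visit C; enqueue A → queue [L, Q, D, B, P, N, A]
Visit L → queue [Q, D, B, P, N, A]
Visit Q; enqueue G → queue [D, B, P, N, A, G]
Visit D → queue [B, P, N, A, G]
Visit B; enqueue J, F → queue [P, N, A, G, J, F]
Visit P → queue [N, A, G, J, F]
Visit N → queue [A, G, J, F]
Visit A → queue [G, J, F]
Visit G; enqueue K → queue [J, F, K]
Visit J → queue [F, K]
Visit F → queue [K]
Visit K → queue []

Visit order: E, O, M, I, H, C, L, Q, D, B, P, N, A, G, J, F, K

D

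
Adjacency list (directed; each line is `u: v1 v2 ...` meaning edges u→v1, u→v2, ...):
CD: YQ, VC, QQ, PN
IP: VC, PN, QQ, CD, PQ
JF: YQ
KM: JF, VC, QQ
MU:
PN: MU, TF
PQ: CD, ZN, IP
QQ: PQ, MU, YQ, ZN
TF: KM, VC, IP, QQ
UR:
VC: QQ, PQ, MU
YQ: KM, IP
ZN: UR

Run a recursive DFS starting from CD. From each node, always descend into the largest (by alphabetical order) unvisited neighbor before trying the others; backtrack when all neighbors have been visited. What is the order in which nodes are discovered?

CD, YQ, KM, VC, QQ, ZN, UR, PQ, IP, PN, TF, MU, JF

Visit CD
CD → YQ
YQ → KM
KM → VC
VC → QQ
QQ → ZN
ZN → UR
QQ → PQ
PQ → IP
IP → PN
PN → TF
PN → MU
KM → JF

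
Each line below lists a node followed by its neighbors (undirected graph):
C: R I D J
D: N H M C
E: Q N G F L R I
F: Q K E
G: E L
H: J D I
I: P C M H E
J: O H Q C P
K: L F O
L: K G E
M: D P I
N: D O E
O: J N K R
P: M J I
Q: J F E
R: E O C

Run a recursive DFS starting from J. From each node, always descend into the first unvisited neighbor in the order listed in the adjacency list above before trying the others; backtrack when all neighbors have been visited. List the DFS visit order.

J O N D H I P M C R E Q F K L G

Visit J
J → O
O → N
N → D
D → H
H → I
I → P
P → M
I → C
C → R
R → E
E → Q
Q → F
F → K
K → L
L → G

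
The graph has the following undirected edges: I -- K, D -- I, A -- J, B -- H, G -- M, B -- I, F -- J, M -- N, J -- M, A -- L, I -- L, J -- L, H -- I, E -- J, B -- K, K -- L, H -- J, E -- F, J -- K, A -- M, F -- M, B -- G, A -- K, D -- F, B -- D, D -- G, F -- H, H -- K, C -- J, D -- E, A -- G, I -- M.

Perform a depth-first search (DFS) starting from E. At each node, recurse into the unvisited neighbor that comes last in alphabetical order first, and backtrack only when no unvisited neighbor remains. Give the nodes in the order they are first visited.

Visit E
E → J
J → M
M → N
M → I
I → L
L → K
K → H
H → F
F → D
D → G
G → B
G → A
J → C

E J M N I L K H F D G B A C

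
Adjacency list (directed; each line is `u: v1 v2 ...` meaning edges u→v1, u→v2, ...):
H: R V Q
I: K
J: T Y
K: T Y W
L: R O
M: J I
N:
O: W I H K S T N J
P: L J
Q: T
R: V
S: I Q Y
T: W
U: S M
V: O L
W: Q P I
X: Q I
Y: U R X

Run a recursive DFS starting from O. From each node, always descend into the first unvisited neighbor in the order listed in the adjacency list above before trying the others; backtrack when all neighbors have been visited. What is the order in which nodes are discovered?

O, W, Q, T, P, L, R, V, J, Y, U, S, I, K, M, X, H, N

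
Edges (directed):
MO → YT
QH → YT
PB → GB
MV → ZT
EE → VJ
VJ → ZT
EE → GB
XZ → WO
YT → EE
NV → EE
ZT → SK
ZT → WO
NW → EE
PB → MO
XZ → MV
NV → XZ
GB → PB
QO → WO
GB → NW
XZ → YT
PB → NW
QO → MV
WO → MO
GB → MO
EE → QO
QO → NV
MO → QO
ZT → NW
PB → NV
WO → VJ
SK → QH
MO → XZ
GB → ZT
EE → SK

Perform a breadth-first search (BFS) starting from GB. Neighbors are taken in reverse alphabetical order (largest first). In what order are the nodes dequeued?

GB, ZT, PB, NW, MO, WO, SK, NV, EE, YT, XZ, QO, VJ, QH, MV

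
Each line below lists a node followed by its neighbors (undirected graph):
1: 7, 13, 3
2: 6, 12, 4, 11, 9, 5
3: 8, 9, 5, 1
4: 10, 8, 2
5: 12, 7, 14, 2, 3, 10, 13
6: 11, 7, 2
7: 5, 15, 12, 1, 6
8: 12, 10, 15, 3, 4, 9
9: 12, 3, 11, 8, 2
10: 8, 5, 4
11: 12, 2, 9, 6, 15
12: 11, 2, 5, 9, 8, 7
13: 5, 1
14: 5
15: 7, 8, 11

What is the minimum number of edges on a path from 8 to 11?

2

Level 0: 8
Level 1: 3, 4, 9, 10, 12, 15
Level 2: 1, 2, 5, 7, 11
Level 3: 6, 13, 14
11 first appears at level 2.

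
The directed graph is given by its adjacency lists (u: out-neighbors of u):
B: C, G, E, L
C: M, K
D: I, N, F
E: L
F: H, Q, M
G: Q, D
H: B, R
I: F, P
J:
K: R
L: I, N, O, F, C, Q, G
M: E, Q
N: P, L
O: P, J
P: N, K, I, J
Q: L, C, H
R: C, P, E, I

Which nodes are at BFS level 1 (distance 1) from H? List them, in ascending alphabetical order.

B, R

Level 0: H
Level 1: B, R
Level 2: C, E, G, I, L, P
Level 3: D, F, J, K, M, N, O, Q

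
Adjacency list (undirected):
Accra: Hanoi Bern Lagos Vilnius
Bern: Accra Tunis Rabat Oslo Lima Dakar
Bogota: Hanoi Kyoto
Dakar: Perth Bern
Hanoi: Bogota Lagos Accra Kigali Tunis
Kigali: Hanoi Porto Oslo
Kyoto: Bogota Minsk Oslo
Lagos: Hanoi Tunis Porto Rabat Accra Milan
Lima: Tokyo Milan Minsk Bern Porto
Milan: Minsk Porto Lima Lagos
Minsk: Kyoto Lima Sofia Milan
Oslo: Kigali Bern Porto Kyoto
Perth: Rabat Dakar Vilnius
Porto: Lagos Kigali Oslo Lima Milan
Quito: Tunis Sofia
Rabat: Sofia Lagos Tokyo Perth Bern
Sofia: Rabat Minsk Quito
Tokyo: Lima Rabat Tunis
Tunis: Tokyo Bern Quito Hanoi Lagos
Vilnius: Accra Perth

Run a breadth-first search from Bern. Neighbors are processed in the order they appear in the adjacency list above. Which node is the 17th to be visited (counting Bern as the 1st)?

Visit Bern; enqueue Accra, Tunis, Rabat, Oslo, Lima, Dakar → queue [Accra, Tunis, Rabat, Oslo, Lima, Dakar]
Visit Accra; enqueue Hanoi, Lagos, Vilnius → queue [Tunis, Rabat, Oslo, Lima, Dakar, Hanoi, Lagos, Vilnius]
Visit Tunis; enqueue Tokyo, Quito → queue [Rabat, Oslo, Lima, Dakar, Hanoi, Lagos, Vilnius, Tokyo, Quito]
Visit Rabat; enqueue Sofia, Perth → queue [Oslo, Lima, Dakar, Hanoi, Lagos, Vilnius, Tokyo, Quito, Sofia, Perth]
Visit Oslo; enqueue Kigali, Porto, Kyoto → queue [Lima, Dakar, Hanoi, Lagos, Vilnius, Tokyo, Quito, Sofia, Perth, Kigali, Porto, Kyoto]
Visit Lima; enqueue Milan, Minsk → queue [Dakar, Hanoi, Lagos, Vilnius, Tokyo, Quito, Sofia, Perth, Kigali, Porto, Kyoto, Milan, Minsk]
Visit Dakar → queue [Hanoi, Lagos, Vilnius, Tokyo, Quito, Sofia, Perth, Kigali, Porto, Kyoto, Milan, Minsk]
Visit Hanoi; enqueue Bogota → queue [Lagos, Vilnius, Tokyo, Quito, Sofia, Perth, Kigali, Porto, Kyoto, Milan, Minsk, Bogota]
Visit Lagos → queue [Vilnius, Tokyo, Quito, Sofia, Perth, Kigali, Porto, Kyoto, Milan, Minsk, Bogota]
Visit Vilnius → queue [Tokyo, Quito, Sofia, Perth, Kigali, Porto, Kyoto, Milan, Minsk, Bogota]
Visit Tokyo → queue [Quito, Sofia, Perth, Kigali, Porto, Kyoto, Milan, Minsk, Bogota]
Visit Quito → queue [Sofia, Perth, Kigali, Porto, Kyoto, Milan, Minsk, Bogota]
Visit Sofia → queue [Perth, Kigali, Porto, Kyoto, Milan, Minsk, Bogota]
Visit Perth → queue [Kigali, Porto, Kyoto, Milan, Minsk, Bogota]
Visit Kigali → queue [Porto, Kyoto, Milan, Minsk, Bogota]
Visit Porto → queue [Kyoto, Milan, Minsk, Bogota]
Visit Kyoto → queue [Milan, Minsk, Bogota]
Visit Milan → queue [Minsk, Bogota]
Visit Minsk → queue [Bogota]
Visit Bogota → queue []

Visit order: Bern, Accra, Tunis, Rabat, Oslo, Lima, Dakar, Hanoi, Lagos, Vilnius, Tokyo, Quito, Sofia, Perth, Kigali, Porto, Kyoto, Milan, Minsk, Bogota

Kyoto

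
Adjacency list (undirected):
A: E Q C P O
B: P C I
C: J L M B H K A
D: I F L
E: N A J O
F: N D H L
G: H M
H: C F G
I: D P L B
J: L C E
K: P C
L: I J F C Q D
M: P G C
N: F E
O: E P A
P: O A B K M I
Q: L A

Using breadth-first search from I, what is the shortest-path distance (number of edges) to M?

2

Level 0: I
Level 1: B, D, L, P
Level 2: A, C, F, J, K, M, O, Q
Level 3: E, G, H, N
M first appears at level 2.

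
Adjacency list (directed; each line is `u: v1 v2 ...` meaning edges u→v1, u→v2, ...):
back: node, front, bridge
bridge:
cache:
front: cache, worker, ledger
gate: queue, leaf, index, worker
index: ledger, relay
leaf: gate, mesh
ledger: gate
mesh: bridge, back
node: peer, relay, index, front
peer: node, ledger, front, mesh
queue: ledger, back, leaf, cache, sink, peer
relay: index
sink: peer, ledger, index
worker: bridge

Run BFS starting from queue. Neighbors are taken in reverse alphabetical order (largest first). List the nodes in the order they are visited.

queue sink peer ledger leaf cache back index node mesh front gate bridge relay worker

Visit queue; enqueue sink, peer, ledger, leaf, cache, back → queue [sink, peer, ledger, leaf, cache, back]
Visit sink; enqueue index → queue [peer, ledger, leaf, cache, back, index]
Visit peer; enqueue node, mesh, front → queue [ledger, leaf, cache, back, index, node, mesh, front]
Visit ledger; enqueue gate → queue [leaf, cache, back, index, node, mesh, front, gate]
Visit leaf → queue [cache, back, index, node, mesh, front, gate]
Visit cache → queue [back, index, node, mesh, front, gate]
Visit back; enqueue bridge → queue [index, node, mesh, front, gate, bridge]
Visit index; enqueue relay → queue [node, mesh, front, gate, bridge, relay]
Visit node → queue [mesh, front, gate, bridge, relay]
Visit mesh → queue [front, gate, bridge, relay]
Visit front; enqueue worker → queue [gate, bridge, relay, worker]
Visit gate → queue [bridge, relay, worker]
Visit bridge → queue [relay, worker]
Visit relay → queue [worker]
Visit worker → queue []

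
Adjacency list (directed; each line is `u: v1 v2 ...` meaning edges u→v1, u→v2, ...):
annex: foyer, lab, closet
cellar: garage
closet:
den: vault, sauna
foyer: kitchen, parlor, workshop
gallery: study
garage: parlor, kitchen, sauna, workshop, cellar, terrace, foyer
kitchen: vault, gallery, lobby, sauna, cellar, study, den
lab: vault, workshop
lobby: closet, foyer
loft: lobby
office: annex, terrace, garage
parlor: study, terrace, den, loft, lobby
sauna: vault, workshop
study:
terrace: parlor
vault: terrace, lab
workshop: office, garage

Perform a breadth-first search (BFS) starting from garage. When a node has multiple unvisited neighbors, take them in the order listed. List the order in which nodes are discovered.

garage, parlor, kitchen, sauna, workshop, cellar, terrace, foyer, study, den, loft, lobby, vault, gallery, office, closet, lab, annex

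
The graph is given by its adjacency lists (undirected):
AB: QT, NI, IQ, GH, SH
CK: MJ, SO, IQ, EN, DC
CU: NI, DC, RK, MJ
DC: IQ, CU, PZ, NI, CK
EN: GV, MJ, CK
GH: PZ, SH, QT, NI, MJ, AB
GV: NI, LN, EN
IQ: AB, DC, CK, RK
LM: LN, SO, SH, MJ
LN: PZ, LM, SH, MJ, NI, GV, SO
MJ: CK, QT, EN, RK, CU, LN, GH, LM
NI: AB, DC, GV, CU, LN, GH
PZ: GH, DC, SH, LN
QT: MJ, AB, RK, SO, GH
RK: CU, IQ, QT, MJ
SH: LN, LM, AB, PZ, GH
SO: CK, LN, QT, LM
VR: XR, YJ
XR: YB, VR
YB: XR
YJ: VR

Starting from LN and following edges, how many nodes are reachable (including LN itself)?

17

BFS from LN visits: LN, SO, SH, PZ, NI, MJ, LM, GV, QT, CK, GH, AB, DC, CU, RK, EN, IQ
Reachable nodes: 17 of 21 total.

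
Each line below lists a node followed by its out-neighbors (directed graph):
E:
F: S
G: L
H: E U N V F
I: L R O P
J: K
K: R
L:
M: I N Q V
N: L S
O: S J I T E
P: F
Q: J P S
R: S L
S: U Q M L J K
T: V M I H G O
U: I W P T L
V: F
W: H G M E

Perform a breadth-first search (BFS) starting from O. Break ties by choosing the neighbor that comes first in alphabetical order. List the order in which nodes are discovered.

O → E → I → J → S → T → L → P → R → K → M → Q → U → G → H → V → F → N → W

Visit O; enqueue E, I, J, S, T → queue [E, I, J, S, T]
Visit E → queue [I, J, S, T]
Visit I; enqueue L, P, R → queue [J, S, T, L, P, R]
Visit J; enqueue K → queue [S, T, L, P, R, K]
Visit S; enqueue M, Q, U → queue [T, L, P, R, K, M, Q, U]
Visit T; enqueue G, H, V → queue [L, P, R, K, M, Q, U, G, H, V]
Visit L → queue [P, R, K, M, Q, U, G, H, V]
Visit P; enqueue F → queue [R, K, M, Q, U, G, H, V, F]
Visit R → queue [K, M, Q, U, G, H, V, F]
Visit K → queue [M, Q, U, G, H, V, F]
Visit M; enqueue N → queue [Q, U, G, H, V, F, N]
Visit Q → queue [U, G, H, V, F, N]
Visit U; enqueue W → queue [G, H, V, F, N, W]
Visit G → queue [H, V, F, N, W]
Visit H → queue [V, F, N, W]
Visit V → queue [F, N, W]
Visit F → queue [N, W]
Visit N → queue [W]
Visit W → queue []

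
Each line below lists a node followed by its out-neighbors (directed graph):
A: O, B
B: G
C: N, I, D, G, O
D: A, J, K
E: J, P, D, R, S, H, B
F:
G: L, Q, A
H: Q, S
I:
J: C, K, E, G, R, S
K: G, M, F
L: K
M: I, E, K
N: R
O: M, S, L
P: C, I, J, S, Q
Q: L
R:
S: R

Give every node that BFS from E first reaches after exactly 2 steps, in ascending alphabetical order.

A, C, G, I, K, Q

Level 0: E
Level 1: B, D, H, J, P, R, S
Level 2: A, C, G, I, K, Q
Level 3: F, L, M, N, O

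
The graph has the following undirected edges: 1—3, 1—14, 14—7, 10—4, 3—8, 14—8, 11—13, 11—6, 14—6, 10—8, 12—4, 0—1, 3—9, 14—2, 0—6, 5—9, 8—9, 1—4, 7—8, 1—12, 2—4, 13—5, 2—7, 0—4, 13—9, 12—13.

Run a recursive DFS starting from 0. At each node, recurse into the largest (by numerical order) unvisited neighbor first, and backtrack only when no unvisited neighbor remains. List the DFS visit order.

0, 6, 14, 8, 10, 4, 12, 13, 11, 9, 5, 3, 1, 2, 7

Visit 0
0 → 6
6 → 14
14 → 8
8 → 10
10 → 4
4 → 12
12 → 13
13 → 11
13 → 9
9 → 5
9 → 3
3 → 1
4 → 2
2 → 7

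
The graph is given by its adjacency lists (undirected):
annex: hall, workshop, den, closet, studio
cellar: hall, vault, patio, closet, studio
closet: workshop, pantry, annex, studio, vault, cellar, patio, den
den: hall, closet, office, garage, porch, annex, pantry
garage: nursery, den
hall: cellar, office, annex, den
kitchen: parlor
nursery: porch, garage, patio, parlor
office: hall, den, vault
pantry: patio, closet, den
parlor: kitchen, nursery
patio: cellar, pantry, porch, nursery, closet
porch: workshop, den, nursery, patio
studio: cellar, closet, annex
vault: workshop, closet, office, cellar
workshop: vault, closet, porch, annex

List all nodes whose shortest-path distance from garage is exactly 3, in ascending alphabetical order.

cellar, kitchen, studio, vault, workshop

Level 0: garage
Level 1: den, nursery
Level 2: annex, closet, hall, office, pantry, parlor, patio, porch
Level 3: cellar, kitchen, studio, vault, workshop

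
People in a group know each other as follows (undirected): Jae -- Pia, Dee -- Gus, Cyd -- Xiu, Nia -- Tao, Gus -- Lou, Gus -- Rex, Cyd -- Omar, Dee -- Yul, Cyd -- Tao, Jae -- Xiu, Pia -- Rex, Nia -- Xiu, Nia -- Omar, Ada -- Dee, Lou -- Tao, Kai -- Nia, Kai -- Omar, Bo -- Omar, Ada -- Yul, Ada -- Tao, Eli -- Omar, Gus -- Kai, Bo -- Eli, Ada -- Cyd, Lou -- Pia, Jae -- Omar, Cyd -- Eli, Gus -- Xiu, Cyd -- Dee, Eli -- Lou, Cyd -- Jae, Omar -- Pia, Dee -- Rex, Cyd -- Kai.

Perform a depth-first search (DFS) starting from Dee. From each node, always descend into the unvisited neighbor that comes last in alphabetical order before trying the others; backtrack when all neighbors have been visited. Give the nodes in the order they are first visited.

Dee, Yul, Ada, Tao, Nia, Xiu, Jae, Pia, Rex, Gus, Lou, Eli, Omar, Kai, Cyd, Bo

Visit Dee
Dee → Yul
Yul → Ada
Ada → Tao
Tao → Nia
Nia → Xiu
Xiu → Jae
Jae → Pia
Pia → Rex
Rex → Gus
Gus → Lou
Lou → Eli
Eli → Omar
Omar → Kai
Kai → Cyd
Omar → Bo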